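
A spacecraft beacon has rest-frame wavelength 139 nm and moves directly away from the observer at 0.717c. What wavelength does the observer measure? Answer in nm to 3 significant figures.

Relativistic Doppler: λ_obs = λ_src √((1+β)/(1−β))
= 139 × √(1.7170/0.28300) = 139 × 2.4632 = 342 nm

λ_obs ≈ 342 nm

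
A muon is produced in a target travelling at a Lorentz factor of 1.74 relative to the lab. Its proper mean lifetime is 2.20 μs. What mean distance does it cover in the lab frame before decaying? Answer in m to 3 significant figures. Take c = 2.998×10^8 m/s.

d ≈ 939 m

β = √(1 − 1/γ²) = √(1 − 1/1.74²) = 0.81836
Dilated lifetime: Δt = γτ₀ = 1.74 × 2.20 μs = 3.8280 μs
d = vΔt = 0.81836c × 3.8280 μs = 2.4534×10^8 m/s × 3.8280×10^-6 s = 939 m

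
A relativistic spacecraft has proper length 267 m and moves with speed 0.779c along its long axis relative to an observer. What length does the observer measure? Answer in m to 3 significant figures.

L ≈ 167 m

γ = 1/√(1 − 0.779²) = 1.5948
Length contraction: L = L₀/γ = 267/1.5948 = 167 m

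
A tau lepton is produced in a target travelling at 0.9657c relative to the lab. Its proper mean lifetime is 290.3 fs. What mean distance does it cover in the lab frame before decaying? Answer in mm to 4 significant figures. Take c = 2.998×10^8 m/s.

γ = 1/√(1 − 0.9657²) = 3.85118
Dilated lifetime: Δt = γτ₀ = 3.85118 × 290.3 fs = 1118.00 fs
d = vΔt = 0.9657c × 1118.00 fs = 2.89517×10^8 m/s × 1.11800×10^-12 s = 0.3237 mm

d ≈ 0.3237 mm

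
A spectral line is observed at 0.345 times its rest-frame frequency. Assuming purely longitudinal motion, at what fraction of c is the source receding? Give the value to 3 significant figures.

β ≈ 0.787

f_obs/f_src = √((1−β)/(1+β)) = 0.345  ⇒  (1−β)/(1+β) = 0.11902
β = |1 − D²|/(1 + D²) = |1 − 0.11902|/(1 + 0.11902) = 0.787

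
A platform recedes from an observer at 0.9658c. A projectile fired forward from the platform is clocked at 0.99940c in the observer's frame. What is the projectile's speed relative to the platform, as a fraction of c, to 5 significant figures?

u' ≈ 0.96609c

Inverse velocity addition: u' = (u − v)/(1 − uv/c²)
= (0.99940 − 0.9658)/(1 − 0.99940×0.9658) = 0.033600/0.03477948 = 0.96609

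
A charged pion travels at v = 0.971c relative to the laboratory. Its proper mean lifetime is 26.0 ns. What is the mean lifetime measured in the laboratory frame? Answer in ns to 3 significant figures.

γ = 1/√(1 − 0.971²) = 4.1827
Time dilation: Δt = γτ₀ = 4.1827 × 26.0 ns = 109 ns

Δt ≈ 109 ns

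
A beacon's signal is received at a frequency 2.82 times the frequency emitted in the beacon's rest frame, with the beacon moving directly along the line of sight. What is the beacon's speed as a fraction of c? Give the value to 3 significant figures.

f_obs/f_src = √((1+β)/(1−β)) = 2.82  ⇒  (1+β)/(1−β) = 7.9524
β = |1 − D²|/(1 + D²) = |1 − 7.9524|/(1 + 7.9524) = 0.777

β ≈ 0.777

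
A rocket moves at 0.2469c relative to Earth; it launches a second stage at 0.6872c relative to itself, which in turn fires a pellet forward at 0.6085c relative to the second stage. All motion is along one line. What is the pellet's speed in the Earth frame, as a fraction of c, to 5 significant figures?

u ≈ 0.94694c

Compose boost 2: (0.6872 + 0.2469)/(1 + 0.6872×0.2469) = 0.93410/1.169670 = 0.7986015
Compose boost 3: (0.6085 + 0.7986015)/(1 + 0.6085×0.7986015) = 1.407102/1.485949 = 0.94694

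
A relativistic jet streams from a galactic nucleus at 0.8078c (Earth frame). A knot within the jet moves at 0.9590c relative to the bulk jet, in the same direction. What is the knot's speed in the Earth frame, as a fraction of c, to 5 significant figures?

u ≈ 0.99556c

Relativistic velocity addition: u = (u' + v)/(1 + u'v/c²)
= (0.9590 + 0.8078)/(1 + 0.9590×0.8078) = 1.7668/1.774680 = 0.99556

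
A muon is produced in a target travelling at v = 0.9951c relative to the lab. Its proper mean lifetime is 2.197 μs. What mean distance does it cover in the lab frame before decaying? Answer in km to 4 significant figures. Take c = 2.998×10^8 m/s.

γ = 1/√(1 − 0.9951²) = 10.1139
Dilated lifetime: Δt = γτ₀ = 10.1139 × 2.197 μs = 22.2203 μs
d = vΔt = 0.9951c × 22.2203 μs = 2.98331×10^8 m/s × 2.22203×10^-5 s = 6.629 km

d ≈ 6.629 km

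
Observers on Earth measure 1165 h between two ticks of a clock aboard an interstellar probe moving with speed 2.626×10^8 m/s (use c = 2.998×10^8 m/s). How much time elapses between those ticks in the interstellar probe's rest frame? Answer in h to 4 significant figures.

β = v/c = 2.626×10^8 / 2.998×10^8 = 0.875917
γ = 1/√(1 − 0.875917²) = 2.07271
Proper time: τ₀ = Δt/γ = 1165/2.07271 = 562.1 h

τ₀ ≈ 562.1 h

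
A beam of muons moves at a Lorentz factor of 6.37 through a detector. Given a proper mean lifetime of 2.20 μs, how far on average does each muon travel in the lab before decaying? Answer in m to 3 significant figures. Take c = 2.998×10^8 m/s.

d ≈ 4150 m

β = √(1 − 1/γ²) = √(1 − 1/6.37²) = 0.98760
Dilated lifetime: Δt = γτ₀ = 6.37 × 2.20 μs = 14.014 μs
d = vΔt = 0.98760c × 14.014 μs = 2.9608×10^8 m/s × 1.4014×10^-5 s = 4150 m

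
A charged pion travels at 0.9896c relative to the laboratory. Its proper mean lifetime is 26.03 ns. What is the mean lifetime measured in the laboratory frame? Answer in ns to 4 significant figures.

Δt ≈ 181.0 ns

γ = 1/√(1 − 0.9896²) = 6.95185
Time dilation: Δt = γτ₀ = 6.95185 × 26.03 ns = 181.0 ns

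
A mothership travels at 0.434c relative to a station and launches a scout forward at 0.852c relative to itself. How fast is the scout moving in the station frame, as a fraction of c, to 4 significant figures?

u ≈ 0.9388c

Compose boost 2: (0.852 + 0.434)/(1 + 0.852×0.434) = 1.286/1.36977 = 0.9388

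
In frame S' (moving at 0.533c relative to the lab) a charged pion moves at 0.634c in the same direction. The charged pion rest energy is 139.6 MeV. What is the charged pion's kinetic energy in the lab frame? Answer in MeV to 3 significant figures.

u_lab = (0.634 + 0.533)/(1 + 0.634×0.533) = 0.872248
γ = 1/√(1 − 0.872248²) = 2.0447
K = (γ − 1)m₀c² = (2.0447 − 1) × 139.6 = 1.0447 × 139.6 = 146 MeV

K ≈ 146 MeV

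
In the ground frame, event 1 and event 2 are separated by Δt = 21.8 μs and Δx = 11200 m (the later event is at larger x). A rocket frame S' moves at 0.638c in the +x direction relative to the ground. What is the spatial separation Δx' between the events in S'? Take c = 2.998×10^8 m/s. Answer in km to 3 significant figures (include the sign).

γ = 1/√(1 − 0.638²) = 1.2986
Δx' = γ(Δx − vΔt) = 1.2986 × (11200 m − 0.638×(2.998×10^8 m/s)×21.8×10^-6 s)
= 1.2986 × (7030.3 m) = 9.13 km

Δx' ≈ 9.13 km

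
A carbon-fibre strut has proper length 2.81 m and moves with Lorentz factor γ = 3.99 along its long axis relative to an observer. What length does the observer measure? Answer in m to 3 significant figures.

L ≈ 0.704 m

γ = 3.99 (given)
Length contraction: L = L₀/γ = 2.81/3.99 = 0.704 m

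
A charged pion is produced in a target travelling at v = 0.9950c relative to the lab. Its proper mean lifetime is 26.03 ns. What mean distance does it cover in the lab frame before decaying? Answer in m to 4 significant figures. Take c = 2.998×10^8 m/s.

d ≈ 77.74 m

γ = 1/√(1 − 0.9950²) = 10.0125
Dilated lifetime: Δt = γτ₀ = 10.0125 × 26.03 ns = 260.626 ns
d = vΔt = 0.9950c × 260.626 ns = 2.98301×10^8 m/s × 2.60626×10^-7 s = 77.74 m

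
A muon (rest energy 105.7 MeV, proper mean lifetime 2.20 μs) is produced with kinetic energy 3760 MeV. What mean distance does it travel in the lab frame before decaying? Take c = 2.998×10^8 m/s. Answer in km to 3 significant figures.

d ≈ 24.1 km

γ = 1 + K/(m₀c²) = 1 + 3760/105.7 = 36.572
β = √(1 − 1/γ²) = 0.99963
Dilated lifetime: γτ₀ = 36.572 × 2.20 μs = 80.459 μs
d = βc·γτ₀ = 0.99963 × (2.998×10^8 m/s) × 8.0459×10^-5 s = 24.1 km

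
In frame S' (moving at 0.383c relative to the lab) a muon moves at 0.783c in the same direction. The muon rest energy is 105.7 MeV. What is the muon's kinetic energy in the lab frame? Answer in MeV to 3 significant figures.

K ≈ 133 MeV

u_lab = (0.783 + 0.383)/(1 + 0.783×0.383) = 0.897000
γ = 1/√(1 − 0.897000²) = 2.2623
K = (γ − 1)m₀c² = (2.2623 − 1) × 105.7 = 1.2623 × 105.7 = 133 MeV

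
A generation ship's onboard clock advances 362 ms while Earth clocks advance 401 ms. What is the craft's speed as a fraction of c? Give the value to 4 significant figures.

γ = Δt/τ₀ = 401/362 = 1.10773
β = √(1 − 1/γ²) = √(1 − 1/1.10773²) = 0.4302

β ≈ 0.4302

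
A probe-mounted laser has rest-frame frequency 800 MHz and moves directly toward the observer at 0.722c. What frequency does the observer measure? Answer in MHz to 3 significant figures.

f_obs ≈ 1990 MHz

Relativistic Doppler: f_obs = f_src √((1+β)/(1−β))
= 800 × √(1.7220/0.27800) = 800 × 2.4888 = 1990 MHz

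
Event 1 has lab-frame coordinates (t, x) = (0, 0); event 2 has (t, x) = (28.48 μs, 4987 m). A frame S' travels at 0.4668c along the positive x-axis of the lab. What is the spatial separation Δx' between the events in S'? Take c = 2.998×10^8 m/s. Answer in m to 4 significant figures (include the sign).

Δx' ≈ 1132 m

γ = 1/√(1 − 0.4668²) = 1.13076
Δx' = γ(Δx − vΔt) = 1.13076 × (4987 m − 0.4668×(2.998×10^8 m/s)×28.48×10^-6 s)
= 1.13076 × (1001.32 m) = 1132 m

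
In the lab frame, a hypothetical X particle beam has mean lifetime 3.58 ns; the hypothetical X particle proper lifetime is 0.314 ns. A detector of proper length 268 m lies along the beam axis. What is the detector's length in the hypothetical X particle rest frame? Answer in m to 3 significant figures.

L ≈ 23.5 m

Time dilation ⇒ γ = Δt/τ₀ = 3.58/0.314 = 11.401
Length contraction: L = L₀/γ = 268/11.401 = 23.5 m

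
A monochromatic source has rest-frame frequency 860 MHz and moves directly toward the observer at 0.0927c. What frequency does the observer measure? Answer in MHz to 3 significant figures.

Relativistic Doppler: f_obs = f_src √((1+β)/(1−β))
= 860 × √(1.0927/0.90730) = 860 × 1.0974 = 944 MHz

f_obs ≈ 944 MHz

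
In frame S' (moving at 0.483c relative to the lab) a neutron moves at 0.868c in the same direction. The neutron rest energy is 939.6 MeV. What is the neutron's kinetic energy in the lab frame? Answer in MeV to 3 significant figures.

K ≈ 2130 MeV

u_lab = (0.868 + 0.483)/(1 + 0.868×0.483) = 0.951915
γ = 1/√(1 − 0.951915²) = 3.2641
K = (γ − 1)m₀c² = (3.2641 − 1) × 939.6 = 2.2641 × 939.6 = 2130 MeV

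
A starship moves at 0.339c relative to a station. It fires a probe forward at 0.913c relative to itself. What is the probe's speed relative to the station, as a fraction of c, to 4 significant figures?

Relativistic velocity addition: u = (u' + v)/(1 + u'v/c²)
= (0.913 + 0.339)/(1 + 0.913×0.339) = 1.252/1.30951 = 0.9561

u ≈ 0.9561c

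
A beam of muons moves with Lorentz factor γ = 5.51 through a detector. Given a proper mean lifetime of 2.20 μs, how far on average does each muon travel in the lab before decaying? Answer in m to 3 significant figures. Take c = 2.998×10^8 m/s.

β = √(1 − 1/γ²) = √(1 − 1/5.51²) = 0.98339
Dilated lifetime: Δt = γτ₀ = 5.51 × 2.20 μs = 12.122 μs
d = vΔt = 0.98339c × 12.122 μs = 2.9482×10^8 m/s × 1.2122×10^-5 s = 3570 m

d ≈ 3570 m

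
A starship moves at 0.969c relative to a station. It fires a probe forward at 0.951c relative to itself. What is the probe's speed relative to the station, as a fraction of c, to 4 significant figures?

u ≈ 0.9992c

Relativistic velocity addition: u = (u' + v)/(1 + u'v/c²)
= (0.951 + 0.969)/(1 + 0.951×0.969) = 1.920/1.92152 = 0.9992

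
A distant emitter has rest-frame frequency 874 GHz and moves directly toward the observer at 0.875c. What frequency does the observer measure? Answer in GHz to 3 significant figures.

Relativistic Doppler: f_obs = f_src √((1+β)/(1−β))
= 874 × √(1.8750/0.12500) = 874 × 3.8730 = 3380 GHz

f_obs ≈ 3380 GHz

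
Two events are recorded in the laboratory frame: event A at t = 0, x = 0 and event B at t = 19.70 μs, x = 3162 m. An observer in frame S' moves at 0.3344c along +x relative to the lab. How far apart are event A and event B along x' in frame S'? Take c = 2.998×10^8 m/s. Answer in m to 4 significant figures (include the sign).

Δx' ≈ 1260 m

γ = 1/√(1 − 0.3344²) = 1.06109
Δx' = γ(Δx − vΔt) = 1.06109 × (3162 m − 0.3344×(2.998×10^8 m/s)×19.70×10^-6 s)
= 1.06109 × (1187.01 m) = 1260 m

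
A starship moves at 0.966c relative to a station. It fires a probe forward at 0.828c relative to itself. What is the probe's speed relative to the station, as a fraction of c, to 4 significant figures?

Relativistic velocity addition: u = (u' + v)/(1 + u'v/c²)
= (0.828 + 0.966)/(1 + 0.828×0.966) = 1.794/1.79985 = 0.9968

u ≈ 0.9968c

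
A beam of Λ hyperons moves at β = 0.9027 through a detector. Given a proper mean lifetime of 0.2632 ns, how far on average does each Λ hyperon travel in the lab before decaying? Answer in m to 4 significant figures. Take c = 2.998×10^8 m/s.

d ≈ 0.1655 m

γ = 1/√(1 − 0.9027²) = 2.32412
Dilated lifetime: Δt = γτ₀ = 2.32412 × 0.2632 ns = 0.611708 ns
d = vΔt = 0.9027c × 0.611708 ns = 2.70629×10^8 m/s × 6.11708×10^-10 s = 0.1655 m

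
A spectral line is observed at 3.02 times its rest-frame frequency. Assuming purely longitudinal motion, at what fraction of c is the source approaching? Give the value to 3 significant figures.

β ≈ 0.802

f_obs/f_src = √((1+β)/(1−β)) = 3.02  ⇒  (1+β)/(1−β) = 9.1204
β = |1 − D²|/(1 + D²) = |1 − 9.1204|/(1 + 9.1204) = 0.802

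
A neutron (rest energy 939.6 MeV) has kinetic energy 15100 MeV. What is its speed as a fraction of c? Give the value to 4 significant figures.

γ = 1 + K/(m₀c²) = 1 + 15100/939.6 = 17.0707
β = √(1 − 1/γ²) = 0.9983

β ≈ 0.9983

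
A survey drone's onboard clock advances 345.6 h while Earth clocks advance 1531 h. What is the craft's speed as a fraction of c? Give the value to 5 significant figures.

β ≈ 0.97419

γ = Δt/τ₀ = 1531/345.6 = 4.429977
β = √(1 − 1/γ²) = √(1 − 1/4.429977²) = 0.97419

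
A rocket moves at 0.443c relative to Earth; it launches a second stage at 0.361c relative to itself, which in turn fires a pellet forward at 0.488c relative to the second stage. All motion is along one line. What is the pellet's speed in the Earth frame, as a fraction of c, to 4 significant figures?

u ≈ 0.8826c

Compose boost 2: (0.361 + 0.443)/(1 + 0.361×0.443) = 0.8040/1.15992 = 0.693149
Compose boost 3: (0.488 + 0.693149)/(1 + 0.488×0.693149) = 1.18115/1.33826 = 0.8826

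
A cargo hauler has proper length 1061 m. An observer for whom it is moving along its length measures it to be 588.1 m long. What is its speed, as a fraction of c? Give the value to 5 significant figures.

γ = L₀/L = 1061/588.1 = 1.804115
β = √(1 − 1/γ²) = 0.83232

β ≈ 0.83232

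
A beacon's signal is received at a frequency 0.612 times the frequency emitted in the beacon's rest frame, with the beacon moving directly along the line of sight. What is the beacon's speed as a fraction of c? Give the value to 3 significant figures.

β ≈ 0.455

f_obs/f_src = √((1−β)/(1+β)) = 0.612  ⇒  (1−β)/(1+β) = 0.37454
β = |1 − D²|/(1 + D²) = |1 − 0.37454|/(1 + 0.37454) = 0.455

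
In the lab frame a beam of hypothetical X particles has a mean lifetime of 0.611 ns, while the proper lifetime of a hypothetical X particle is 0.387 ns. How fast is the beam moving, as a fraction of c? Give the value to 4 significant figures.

γ = Δt/τ₀ = 0.611/0.387 = 1.57881
β = √(1 − 1/γ²) = √(1 − 1/1.57881²) = 0.7738

β ≈ 0.7738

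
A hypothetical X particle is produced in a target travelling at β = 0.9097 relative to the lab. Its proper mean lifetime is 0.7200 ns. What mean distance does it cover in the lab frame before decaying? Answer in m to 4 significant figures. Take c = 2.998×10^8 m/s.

γ = 1/√(1 − 0.9097²) = 2.40809
Dilated lifetime: Δt = γτ₀ = 2.40809 × 0.7200 ns = 1.73383 ns
d = vΔt = 0.9097c × 1.73383 ns = 2.72728×10^8 m/s × 1.73383×10^-9 s = 0.4729 m

d ≈ 0.4729 m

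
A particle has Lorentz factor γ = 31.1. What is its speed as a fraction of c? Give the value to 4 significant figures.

β ≈ 0.9995

β = √(1 − 1/γ²) = √(1 − 1/31.1²) = √(0.998966) = 0.9995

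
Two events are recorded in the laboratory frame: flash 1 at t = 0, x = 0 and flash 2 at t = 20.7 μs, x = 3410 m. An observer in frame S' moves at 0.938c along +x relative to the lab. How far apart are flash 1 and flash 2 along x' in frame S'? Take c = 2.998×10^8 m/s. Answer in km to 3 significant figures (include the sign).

γ = 1/√(1 − 0.938²) = 2.8849
Δx' = γ(Δx − vΔt) = 2.8849 × (3410 m − 0.938×(2.998×10^8 m/s)×20.7×10^-6 s)
= 2.8849 × (-2411.1 m) = -6.96 km

Δx' ≈ -6.96 km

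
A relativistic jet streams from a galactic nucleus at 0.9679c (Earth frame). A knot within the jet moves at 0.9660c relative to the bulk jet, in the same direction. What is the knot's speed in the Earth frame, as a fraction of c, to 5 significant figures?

u ≈ 0.99944c

Relativistic velocity addition: u = (u' + v)/(1 + u'v/c²)
= (0.9660 + 0.9679)/(1 + 0.9660×0.9679) = 1.9339/1.934991 = 0.99944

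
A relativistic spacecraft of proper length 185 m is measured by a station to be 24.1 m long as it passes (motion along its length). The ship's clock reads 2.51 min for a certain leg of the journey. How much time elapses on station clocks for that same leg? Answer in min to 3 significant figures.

Length contraction ⇒ γ = L₀/L = 185/24.1 = 7.6763
Time dilation: Δt = γτ₀ = 7.6763 × 2.51 min = 19.3 min

Δt ≈ 19.3 min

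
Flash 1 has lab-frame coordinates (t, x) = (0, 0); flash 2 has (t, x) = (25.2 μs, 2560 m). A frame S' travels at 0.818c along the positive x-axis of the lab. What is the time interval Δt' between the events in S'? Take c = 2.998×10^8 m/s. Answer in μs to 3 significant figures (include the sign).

γ = 1/√(1 − 0.818²) = 1.7385
Δt' = γ(Δt − vΔx/c²) = 1.7385 × (25.2 μs − 0.818×2560 m / (2.998×10^8 m/s))
= 1.7385 × (18.215 μs) = 31.7 μs

Δt' ≈ 31.7 μs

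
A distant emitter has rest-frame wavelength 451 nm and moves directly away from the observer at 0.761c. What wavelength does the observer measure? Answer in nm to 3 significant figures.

Relativistic Doppler: λ_obs = λ_src √((1+β)/(1−β))
= 451 × √(1.7610/0.23900) = 451 × 2.7144 = 1220 nm

λ_obs ≈ 1220 nm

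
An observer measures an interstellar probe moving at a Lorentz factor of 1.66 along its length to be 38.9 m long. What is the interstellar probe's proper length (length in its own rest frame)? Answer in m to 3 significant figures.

γ = 1.66 (given)
L₀ = γL = 1.66 × 38.9 = 64.6 m

L₀ ≈ 64.6 m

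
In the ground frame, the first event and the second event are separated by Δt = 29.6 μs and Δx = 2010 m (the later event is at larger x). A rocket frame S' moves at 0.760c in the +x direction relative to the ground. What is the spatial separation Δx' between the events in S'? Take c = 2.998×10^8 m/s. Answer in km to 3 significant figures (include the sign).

Δx' ≈ -7.28 km

γ = 1/√(1 − 0.760²) = 1.5386
Δx' = γ(Δx − vΔt) = 1.5386 × (2010 m − 0.760×(2.998×10^8 m/s)×29.6×10^-6 s)
= 1.5386 × (-4734.3 m) = -7.28 km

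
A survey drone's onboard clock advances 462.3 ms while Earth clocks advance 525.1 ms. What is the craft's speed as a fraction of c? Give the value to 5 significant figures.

β ≈ 0.47422

γ = Δt/τ₀ = 525.1/462.3 = 1.135843
β = √(1 − 1/γ²) = √(1 − 1/1.135843²) = 0.47422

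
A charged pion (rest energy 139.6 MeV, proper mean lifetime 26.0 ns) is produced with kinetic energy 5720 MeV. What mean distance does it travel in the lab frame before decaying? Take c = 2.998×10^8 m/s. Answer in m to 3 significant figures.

γ = 1 + K/(m₀c²) = 1 + 5720/139.6 = 41.974
β = √(1 − 1/γ²) = 0.99972
Dilated lifetime: γτ₀ = 41.974 × 26.0 ns = 1091.3 ns
d = βc·γτ₀ = 0.99972 × (2.998×10^8 m/s) × 1.0913×10^-6 s = 327 m

d ≈ 327 m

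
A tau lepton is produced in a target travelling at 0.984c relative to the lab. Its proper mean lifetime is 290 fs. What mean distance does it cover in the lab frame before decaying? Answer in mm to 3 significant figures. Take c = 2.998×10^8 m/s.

γ = 1/√(1 − 0.984²) = 5.6127
Dilated lifetime: Δt = γτ₀ = 5.6127 × 290 fs = 1627.7 fs
d = vΔt = 0.984c × 1627.7 fs = 2.9500×10^8 m/s × 1.6277×10^-12 s = 0.480 mm

d ≈ 0.480 mm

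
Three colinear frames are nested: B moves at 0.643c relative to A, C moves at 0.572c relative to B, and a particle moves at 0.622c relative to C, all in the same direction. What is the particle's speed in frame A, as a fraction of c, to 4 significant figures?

Compose boost 2: (0.572 + 0.643)/(1 + 0.572×0.643) = 1.215/1.36780 = 0.888290
Compose boost 3: (0.622 + 0.888290)/(1 + 0.622×0.888290) = 1.51029/1.55252 = 0.9728

u ≈ 0.9728c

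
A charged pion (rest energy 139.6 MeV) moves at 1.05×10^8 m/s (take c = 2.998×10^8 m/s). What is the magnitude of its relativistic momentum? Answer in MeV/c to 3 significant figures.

p ≈ 52.2 MeV/c

β = v/c = 1.05×10^8 / 2.998×10^8 = 0.35023
γ = 1/√(1 − 0.35023²) = 1.0676
p = γβm₀c = 1.0676 × 0.35023 × 139.6 MeV/c = 52.2 MeV/c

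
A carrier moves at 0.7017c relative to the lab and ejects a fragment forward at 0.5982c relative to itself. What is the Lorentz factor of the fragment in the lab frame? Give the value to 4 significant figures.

γ ≈ 2.487

u_lab = (0.5982 + 0.7017)/(1 + 0.5982×0.7017) = 1.2999/1.419757 = 0.9155793
γ = 1/√(1 − 0.9155793²) = 2.487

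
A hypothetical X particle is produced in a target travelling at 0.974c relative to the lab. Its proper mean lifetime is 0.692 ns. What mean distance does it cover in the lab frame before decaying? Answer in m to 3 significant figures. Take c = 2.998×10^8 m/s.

d ≈ 0.892 m

γ = 1/√(1 − 0.974²) = 4.4141
Dilated lifetime: Δt = γτ₀ = 4.4141 × 0.692 ns = 3.0545 ns
d = vΔt = 0.974c × 3.0545 ns = 2.9201×10^8 m/s × 3.0545×10^-9 s = 0.892 m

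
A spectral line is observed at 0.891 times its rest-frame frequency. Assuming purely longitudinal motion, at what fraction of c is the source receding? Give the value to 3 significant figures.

f_obs/f_src = √((1−β)/(1+β)) = 0.891  ⇒  (1−β)/(1+β) = 0.79388
β = |1 − D²|/(1 + D²) = |1 − 0.79388|/(1 + 0.79388) = 0.115

β ≈ 0.115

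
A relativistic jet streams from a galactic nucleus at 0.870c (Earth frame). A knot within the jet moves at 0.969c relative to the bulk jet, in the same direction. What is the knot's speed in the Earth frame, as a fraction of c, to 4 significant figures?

u ≈ 0.9978c

Relativistic velocity addition: u = (u' + v)/(1 + u'v/c²)
= (0.969 + 0.870)/(1 + 0.969×0.870) = 1.839/1.84303 = 0.9978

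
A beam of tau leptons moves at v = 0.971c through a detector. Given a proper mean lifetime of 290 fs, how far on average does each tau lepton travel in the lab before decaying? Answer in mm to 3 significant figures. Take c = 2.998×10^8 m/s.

γ = 1/√(1 − 0.971²) = 4.1827
Dilated lifetime: Δt = γτ₀ = 4.1827 × 290 fs = 1213.0 fs
d = vΔt = 0.971c × 1213.0 fs = 2.9111×10^8 m/s × 1.2130×10^-12 s = 0.353 mm

d ≈ 0.353 mm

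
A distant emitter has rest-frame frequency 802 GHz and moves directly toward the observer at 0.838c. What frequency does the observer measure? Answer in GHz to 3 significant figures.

f_obs ≈ 2700 GHz

Relativistic Doppler: f_obs = f_src √((1+β)/(1−β))
= 802 × √(1.8380/0.16200) = 802 × 3.3683 = 2700 GHz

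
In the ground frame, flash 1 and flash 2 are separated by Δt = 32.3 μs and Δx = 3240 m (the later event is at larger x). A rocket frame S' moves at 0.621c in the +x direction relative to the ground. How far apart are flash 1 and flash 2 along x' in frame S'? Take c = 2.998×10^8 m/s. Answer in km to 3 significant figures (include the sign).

γ = 1/√(1 − 0.621²) = 1.2758
Δx' = γ(Δx − vΔt) = 1.2758 × (3240 m − 0.621×(2.998×10^8 m/s)×32.3×10^-6 s)
= 1.2758 × (-2773.5 m) = -3.54 km

Δx' ≈ -3.54 km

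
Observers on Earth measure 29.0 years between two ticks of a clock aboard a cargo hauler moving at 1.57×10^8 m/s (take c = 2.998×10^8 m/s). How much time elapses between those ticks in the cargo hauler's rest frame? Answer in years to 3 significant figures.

β = v/c = 1.57×10^8 / 2.998×10^8 = 0.52368
γ = 1/√(1 − 0.52368²) = 1.1738
Proper time: τ₀ = Δt/γ = 29.0/1.1738 = 24.7 years

τ₀ ≈ 24.7 years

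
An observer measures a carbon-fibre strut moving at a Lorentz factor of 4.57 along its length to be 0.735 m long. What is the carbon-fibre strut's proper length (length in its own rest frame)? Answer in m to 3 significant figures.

L₀ ≈ 3.36 m

γ = 4.57 (given)
L₀ = γL = 4.57 × 0.735 = 3.36 m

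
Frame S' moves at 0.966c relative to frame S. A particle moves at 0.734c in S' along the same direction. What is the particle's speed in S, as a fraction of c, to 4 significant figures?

u ≈ 0.9947c

Relativistic velocity addition: u = (u' + v)/(1 + u'v/c²)
= (0.734 + 0.966)/(1 + 0.734×0.966) = 1.700/1.70904 = 0.9947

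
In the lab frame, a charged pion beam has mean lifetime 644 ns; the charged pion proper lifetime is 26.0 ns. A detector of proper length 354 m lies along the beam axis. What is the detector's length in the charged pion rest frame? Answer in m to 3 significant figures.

L ≈ 14.3 m

Time dilation ⇒ γ = Δt/τ₀ = 644/26.0 = 24.769
Length contraction: L = L₀/γ = 354/24.769 = 14.3 m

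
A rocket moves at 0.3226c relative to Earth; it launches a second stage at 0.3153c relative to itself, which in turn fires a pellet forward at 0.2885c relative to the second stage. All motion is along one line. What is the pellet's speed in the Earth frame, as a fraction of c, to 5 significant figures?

Compose boost 2: (0.3153 + 0.3226)/(1 + 0.3153×0.3226) = 0.63790/1.101716 = 0.5790060
Compose boost 3: (0.2885 + 0.5790060)/(1 + 0.2885×0.5790060) = 0.8675060/1.167043 = 0.74334

u ≈ 0.74334c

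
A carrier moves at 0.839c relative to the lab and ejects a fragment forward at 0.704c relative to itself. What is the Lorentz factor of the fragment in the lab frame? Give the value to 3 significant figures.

u_lab = (0.704 + 0.839)/(1 + 0.704×0.839) = 1.543/1.59066 = 0.970040
γ = 1/√(1 − 0.970040²) = 4.12

γ ≈ 4.12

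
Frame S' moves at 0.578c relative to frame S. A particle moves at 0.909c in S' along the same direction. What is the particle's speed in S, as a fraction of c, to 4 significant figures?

u ≈ 0.9748c

Relativistic velocity addition: u = (u' + v)/(1 + u'v/c²)
= (0.909 + 0.578)/(1 + 0.909×0.578) = 1.487/1.52540 = 0.9748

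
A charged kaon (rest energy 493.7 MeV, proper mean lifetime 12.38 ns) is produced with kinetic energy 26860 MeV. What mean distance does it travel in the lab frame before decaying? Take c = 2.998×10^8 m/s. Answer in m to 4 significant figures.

γ = 1 + K/(m₀c²) = 1 + 26860/493.7 = 55.4055
β = √(1 − 1/γ²) = 0.999837
Dilated lifetime: γτ₀ = 55.4055 × 12.38 ns = 685.920 ns
d = βc·γτ₀ = 0.999837 × (2.998×10^8 m/s) × 6.85920×10^-7 s = 205.6 m

d ≈ 205.6 m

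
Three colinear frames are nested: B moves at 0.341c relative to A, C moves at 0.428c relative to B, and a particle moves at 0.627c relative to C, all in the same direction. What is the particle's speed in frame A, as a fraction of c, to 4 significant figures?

Compose boost 2: (0.428 + 0.341)/(1 + 0.428×0.341) = 0.7690/1.14595 = 0.671060
Compose boost 3: (0.627 + 0.671060)/(1 + 0.627×0.671060) = 1.29806/1.42075 = 0.9136

u ≈ 0.9136c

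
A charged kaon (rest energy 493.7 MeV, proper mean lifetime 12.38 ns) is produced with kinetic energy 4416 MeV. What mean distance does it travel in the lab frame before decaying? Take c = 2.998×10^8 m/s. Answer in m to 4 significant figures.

d ≈ 36.72 m

γ = 1 + K/(m₀c²) = 1 + 4416/493.7 = 9.94470
β = √(1 − 1/γ²) = 0.994931
Dilated lifetime: γτ₀ = 9.94470 × 12.38 ns = 123.115 ns
d = βc·γτ₀ = 0.994931 × (2.998×10^8 m/s) × 1.23115×10^-7 s = 36.72 m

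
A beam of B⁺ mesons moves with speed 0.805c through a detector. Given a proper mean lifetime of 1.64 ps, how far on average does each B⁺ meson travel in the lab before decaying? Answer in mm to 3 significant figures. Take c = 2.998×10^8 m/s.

d ≈ 0.667 mm

γ = 1/√(1 − 0.805²) = 1.6856
Dilated lifetime: Δt = γτ₀ = 1.6856 × 1.64 ps = 2.7643 ps
d = vΔt = 0.805c × 2.7643 ps = 2.4134×10^8 m/s × 2.7643×10^-12 s = 0.667 mm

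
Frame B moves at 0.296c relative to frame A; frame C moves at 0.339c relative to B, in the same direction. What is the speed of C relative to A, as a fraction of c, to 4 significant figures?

u ≈ 0.5771c

Compose boost 2: (0.339 + 0.296)/(1 + 0.339×0.296) = 0.6350/1.10034 = 0.5771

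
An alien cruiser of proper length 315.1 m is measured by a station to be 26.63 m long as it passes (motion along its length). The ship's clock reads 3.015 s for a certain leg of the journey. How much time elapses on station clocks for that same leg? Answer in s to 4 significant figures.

Δt ≈ 35.68 s

Length contraction ⇒ γ = L₀/L = 315.1/26.63 = 11.8325
Time dilation: Δt = γτ₀ = 11.8325 × 3.015 s = 35.68 s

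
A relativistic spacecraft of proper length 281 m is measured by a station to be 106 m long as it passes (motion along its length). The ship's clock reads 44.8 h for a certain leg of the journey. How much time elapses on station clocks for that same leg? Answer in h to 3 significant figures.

Δt ≈ 119 h

Length contraction ⇒ γ = L₀/L = 281/106 = 2.6509
Time dilation: Δt = γτ₀ = 2.6509 × 44.8 h = 119 h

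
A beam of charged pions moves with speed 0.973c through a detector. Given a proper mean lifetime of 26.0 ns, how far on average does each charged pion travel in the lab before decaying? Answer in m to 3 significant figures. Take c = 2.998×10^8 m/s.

d ≈ 32.9 m

γ = 1/√(1 − 0.973²) = 4.3327
Dilated lifetime: Δt = γτ₀ = 4.3327 × 26.0 ns = 112.65 ns
d = vΔt = 0.973c × 112.65 ns = 2.9171×10^8 m/s × 1.1265×10^-7 s = 32.9 m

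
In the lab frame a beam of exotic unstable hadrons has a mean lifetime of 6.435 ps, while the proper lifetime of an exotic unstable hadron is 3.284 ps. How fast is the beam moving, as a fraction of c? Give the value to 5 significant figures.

γ = Δt/τ₀ = 6.435/3.284 = 1.959501
β = √(1 − 1/γ²) = √(1 − 1/1.959501²) = 0.85998

β ≈ 0.85998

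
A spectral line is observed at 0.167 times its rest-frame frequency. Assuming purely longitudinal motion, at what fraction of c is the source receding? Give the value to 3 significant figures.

f_obs/f_src = √((1−β)/(1+β)) = 0.167  ⇒  (1−β)/(1+β) = 0.027889
β = |1 − D²|/(1 + D²) = |1 − 0.027889|/(1 + 0.027889) = 0.946

β ≈ 0.946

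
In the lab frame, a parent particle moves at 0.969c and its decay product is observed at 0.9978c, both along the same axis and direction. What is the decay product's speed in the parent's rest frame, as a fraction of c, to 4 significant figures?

u' ≈ 0.8693c

Inverse velocity addition: u' = (u − v)/(1 − uv/c²)
= (0.9978 − 0.969)/(1 − 0.9978×0.969) = 0.02880/0.0331318 = 0.8693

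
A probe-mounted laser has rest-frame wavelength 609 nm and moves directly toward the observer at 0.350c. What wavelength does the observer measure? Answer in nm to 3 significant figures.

Relativistic Doppler: λ_obs = λ_src √((1−β)/(1+β))
= 609 × √(0.65000/1.3500) = 609 × 0.69389 = 423 nm

λ_obs ≈ 423 nm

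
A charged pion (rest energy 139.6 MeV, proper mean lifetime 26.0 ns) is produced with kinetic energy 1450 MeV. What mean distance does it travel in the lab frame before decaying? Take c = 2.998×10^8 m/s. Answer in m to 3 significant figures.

γ = 1 + K/(m₀c²) = 1 + 1450/139.6 = 11.387
β = √(1 − 1/γ²) = 0.99614
Dilated lifetime: γτ₀ = 11.387 × 26.0 ns = 296.06 ns
d = βc·γτ₀ = 0.99614 × (2.998×10^8 m/s) × 2.9606×10^-7 s = 88.4 m

d ≈ 88.4 m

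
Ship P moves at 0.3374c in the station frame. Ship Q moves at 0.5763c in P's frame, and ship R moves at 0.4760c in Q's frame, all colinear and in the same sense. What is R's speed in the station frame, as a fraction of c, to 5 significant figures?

Compose boost 2: (0.5763 + 0.3374)/(1 + 0.5763×0.3374) = 0.91370/1.194444 = 0.7649587
Compose boost 3: (0.4760 + 0.7649587)/(1 + 0.4760×0.7649587) = 1.240959/1.364120 = 0.90971

u ≈ 0.90971c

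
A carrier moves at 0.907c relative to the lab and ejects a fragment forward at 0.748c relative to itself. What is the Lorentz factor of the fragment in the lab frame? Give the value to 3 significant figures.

γ ≈ 6.01

u_lab = (0.748 + 0.907)/(1 + 0.748×0.907) = 1.655/1.67844 = 0.986037
γ = 1/√(1 − 0.986037²) = 6.01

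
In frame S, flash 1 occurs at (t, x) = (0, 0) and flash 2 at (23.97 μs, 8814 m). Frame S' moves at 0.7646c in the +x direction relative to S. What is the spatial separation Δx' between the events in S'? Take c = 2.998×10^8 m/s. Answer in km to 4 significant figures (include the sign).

γ = 1/√(1 − 0.7646²) = 1.55158
Δx' = γ(Δx − vΔt) = 1.55158 × (8814 m − 0.7646×(2.998×10^8 m/s)×23.97×10^-6 s)
= 1.55158 × (3319.43 m) = 5.150 km

Δx' ≈ 5.150 km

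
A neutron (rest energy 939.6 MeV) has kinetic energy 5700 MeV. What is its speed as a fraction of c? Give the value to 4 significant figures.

γ = 1 + K/(m₀c²) = 1 + 5700/939.6 = 7.06641
β = √(1 − 1/γ²) = 0.9899

β ≈ 0.9899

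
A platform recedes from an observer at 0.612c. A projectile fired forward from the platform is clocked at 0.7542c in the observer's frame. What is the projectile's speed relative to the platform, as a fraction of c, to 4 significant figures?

u' ≈ 0.2641c

Inverse velocity addition: u' = (u − v)/(1 − uv/c²)
= (0.7542 − 0.612)/(1 − 0.7542×0.612) = 0.1422/0.538430 = 0.2641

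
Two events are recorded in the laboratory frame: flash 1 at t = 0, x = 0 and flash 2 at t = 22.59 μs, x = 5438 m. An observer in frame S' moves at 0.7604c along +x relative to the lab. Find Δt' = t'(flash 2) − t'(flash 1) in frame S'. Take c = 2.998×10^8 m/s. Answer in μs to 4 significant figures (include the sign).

Δt' ≈ 13.55 μs

γ = 1/√(1 − 0.7604²) = 1.53975
Δt' = γ(Δt − vΔx/c²) = 1.53975 × (22.59 μs − 0.7604×5438 m / (2.998×10^8 m/s))
= 1.53975 × (8.79729 μs) = 13.55 μs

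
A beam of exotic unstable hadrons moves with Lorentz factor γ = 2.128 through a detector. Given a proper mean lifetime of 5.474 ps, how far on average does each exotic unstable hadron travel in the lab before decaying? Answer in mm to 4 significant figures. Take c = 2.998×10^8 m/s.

β = √(1 − 1/γ²) = √(1 − 1/2.128²) = 0.882706
Dilated lifetime: Δt = γτ₀ = 2.128 × 5.474 ps = 11.6487 ps
d = vΔt = 0.882706c × 11.6487 ps = 2.64635×10^8 m/s × 1.16487×10^-11 s = 3.083 mm

d ≈ 3.083 mm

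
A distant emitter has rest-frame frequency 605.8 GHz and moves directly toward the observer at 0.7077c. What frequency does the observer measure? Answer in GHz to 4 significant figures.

Relativistic Doppler: f_obs = f_src √((1+β)/(1−β))
= 605.8 × √(1.70770/0.292300) = 605.8 × 2.41708 = 1464 GHz

f_obs ≈ 1464 GHz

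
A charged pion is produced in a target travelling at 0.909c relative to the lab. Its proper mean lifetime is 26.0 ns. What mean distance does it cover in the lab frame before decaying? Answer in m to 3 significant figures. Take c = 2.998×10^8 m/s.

γ = 1/√(1 − 0.909²) = 2.3993
Dilated lifetime: Δt = γτ₀ = 2.3993 × 26.0 ns = 62.381 ns
d = vΔt = 0.909c × 62.381 ns = 2.7252×10^8 m/s × 6.2381×10^-8 s = 17.0 m

d ≈ 17.0 m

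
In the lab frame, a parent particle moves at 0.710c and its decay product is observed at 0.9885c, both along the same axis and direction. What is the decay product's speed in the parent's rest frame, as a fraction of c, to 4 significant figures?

Inverse velocity addition: u' = (u − v)/(1 − uv/c²)
= (0.9885 − 0.710)/(1 − 0.9885×0.710) = 0.2785/0.298165 = 0.9340

u' ≈ 0.9340c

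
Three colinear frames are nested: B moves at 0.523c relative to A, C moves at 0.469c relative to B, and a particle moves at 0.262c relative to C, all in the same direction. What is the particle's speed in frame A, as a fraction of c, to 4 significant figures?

Compose boost 2: (0.469 + 0.523)/(1 + 0.469×0.523) = 0.9920/1.24529 = 0.796604
Compose boost 3: (0.262 + 0.796604)/(1 + 0.262×0.796604) = 1.05860/1.20871 = 0.8758

u ≈ 0.8758c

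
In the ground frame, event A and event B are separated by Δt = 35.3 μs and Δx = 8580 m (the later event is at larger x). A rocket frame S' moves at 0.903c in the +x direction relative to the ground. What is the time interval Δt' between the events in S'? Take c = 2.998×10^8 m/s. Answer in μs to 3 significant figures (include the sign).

γ = 1/√(1 − 0.903²) = 2.3275
Δt' = γ(Δt − vΔx/c²) = 2.3275 × (35.3 μs − 0.903×8580 m / (2.998×10^8 m/s))
= 2.3275 × (9.4570 μs) = 22.0 μs

Δt' ≈ 22.0 μs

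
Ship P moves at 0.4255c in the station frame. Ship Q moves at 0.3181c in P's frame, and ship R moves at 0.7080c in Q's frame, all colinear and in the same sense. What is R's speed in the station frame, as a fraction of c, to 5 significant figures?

Compose boost 2: (0.3181 + 0.4255)/(1 + 0.3181×0.4255) = 0.74360/1.135352 = 0.6549513
Compose boost 3: (0.7080 + 0.6549513)/(1 + 0.7080×0.6549513) = 1.362951/1.463706 = 0.93116

u ≈ 0.93116c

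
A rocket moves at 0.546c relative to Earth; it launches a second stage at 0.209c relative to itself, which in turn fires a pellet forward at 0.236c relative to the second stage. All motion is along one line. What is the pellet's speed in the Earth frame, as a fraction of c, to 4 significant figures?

u ≈ 0.7877c

Compose boost 2: (0.209 + 0.546)/(1 + 0.209×0.546) = 0.7550/1.11411 = 0.677669
Compose boost 3: (0.236 + 0.677669)/(1 + 0.236×0.677669) = 0.913669/1.15993 = 0.7877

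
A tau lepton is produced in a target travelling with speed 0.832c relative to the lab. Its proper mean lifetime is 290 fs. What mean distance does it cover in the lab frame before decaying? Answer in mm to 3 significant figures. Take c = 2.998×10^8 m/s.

γ = 1/√(1 − 0.832²) = 1.8025
Dilated lifetime: Δt = γτ₀ = 1.8025 × 290 fs = 522.73 fs
d = vΔt = 0.832c × 522.73 fs = 2.4943×10^8 m/s × 5.2273×10^-13 s = 0.130 mm

d ≈ 0.130 mm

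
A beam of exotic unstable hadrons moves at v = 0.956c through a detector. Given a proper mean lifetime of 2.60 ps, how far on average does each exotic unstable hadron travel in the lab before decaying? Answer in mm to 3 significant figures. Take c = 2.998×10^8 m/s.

d ≈ 2.54 mm

γ = 1/√(1 − 0.956²) = 3.4087
Dilated lifetime: Δt = γτ₀ = 3.4087 × 2.60 ps = 8.8626 ps
d = vΔt = 0.956c × 8.8626 ps = 2.8661×10^8 m/s × 8.8626×10^-12 s = 2.54 mm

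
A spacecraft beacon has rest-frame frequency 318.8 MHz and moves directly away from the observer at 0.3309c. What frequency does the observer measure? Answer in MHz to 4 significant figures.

f_obs ≈ 226.0 MHz

Relativistic Doppler: f_obs = f_src √((1−β)/(1+β))
= 318.8 × √(0.669100/1.33090) = 318.8 × 0.709043 = 226.0 MHz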